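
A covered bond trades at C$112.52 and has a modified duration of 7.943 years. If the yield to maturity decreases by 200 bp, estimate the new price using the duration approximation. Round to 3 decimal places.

C$130.395

Duration approximation: ΔP/P ≈ -D_mod · Δy = -7.943 × (-0.02) = +0.158860.
New price ≈ 112.52 × (1 + 0.158860) = 130.3949272.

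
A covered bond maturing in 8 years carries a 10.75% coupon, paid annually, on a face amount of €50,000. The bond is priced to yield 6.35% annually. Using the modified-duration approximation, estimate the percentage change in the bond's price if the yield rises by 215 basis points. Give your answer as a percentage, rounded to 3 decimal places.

-12.166%

Periodic yield y = 0.0635. Modified duration first:
  t   CF        PV=CF/(1+0.0635)^t    t·PV
  1     5,375.00     5,054.0668     5,054.0668
  2     5,375.00     4,752.2960     9,504.5919
  3     5,375.00     4,468.5435    13,405.6304
  4     5,375.00     4,201.7334    16,806.9335
  5     5,375.00     3,950.8541    19,754.2707
  6     5,375.00     3,714.9545    22,289.7272
  7     5,375.00     3,493.1401    24,451.9810
  8    55,375.00    33,838.7090   270,709.6718
  Σ                 63,474.2974   381,976.8733
P = 63,474.2974; D_Mac = 6.01782 yrs; D_mod = 6.01782/(1+0.0635) = 5.65850 yrs.
ΔP/P ≈ -D_mod · Δy = -5.65850 × (+0.0215) = -0.121658 = -12.1658%.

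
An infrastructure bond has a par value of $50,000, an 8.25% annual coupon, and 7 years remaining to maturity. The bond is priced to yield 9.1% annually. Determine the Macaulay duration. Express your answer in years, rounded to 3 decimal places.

5.554 years

Periodic yield y = 0.091. Discount each cash flow and weight by its year:
  t   CF        PV=CF/(1+0.091)^t    t·PV
  1     4,125.00     3,780.9349     3,780.9349
  2     4,125.00     3,465.5682     6,931.1364
  3     4,125.00     3,176.5062     9,529.5185
  4     4,125.00     2,911.5547    11,646.2187
  5     4,125.00     2,668.7027    13,343.5137
  6     4,125.00     2,446.1070    14,676.6420
  7    54,125.00    29,418.7798   205,931.4584
  Σ                 47,868.1535   265,839.4226
Price P = Σ PV = 47,868.1535.
Macaulay duration = Σ(t·PV) / P = 265,839.4226 / 47,868.1535 = 5.55358 years.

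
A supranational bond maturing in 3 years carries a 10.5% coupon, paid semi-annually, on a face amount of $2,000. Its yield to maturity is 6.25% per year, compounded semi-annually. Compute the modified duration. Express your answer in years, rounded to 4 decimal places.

2.5900 years

Periodic yield y = 0.03125. First find Macaulay duration:
  t   CF        PV=CF/(1+0.03125)^t    t·PV
  1       105.00       101.8182       101.8182
  2       105.00        98.7328       197.4656
  3       105.00        95.7409       287.2226
  4       105.00        92.8396       371.3586
  5       105.00        90.0263       450.1316
  6     2,105.00     1,750.1220    10,500.7322
  Σ                  2,229.2798    11,908.7287
P = 2,229.2798; Macaulay duration = 11,908.7287 / 2,229.2798 = 5.34196 half-year periods = 2.67098 years.
Modified duration = D_Mac / (1 + y) = 2.67098 / 1.03125 = 2.59004 years.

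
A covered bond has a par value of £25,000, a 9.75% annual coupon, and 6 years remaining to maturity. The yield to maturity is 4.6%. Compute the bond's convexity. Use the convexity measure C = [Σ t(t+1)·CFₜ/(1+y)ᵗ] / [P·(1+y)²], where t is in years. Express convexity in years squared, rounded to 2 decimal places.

29.56

With y = 0.046:
  t   CF        PV=CF/(1+0.046)^t    t·PV        t(t+1)·PV
  1     2,437.50     2,330.3059     2,330.3059       4,660.6119
  2     2,437.50     2,227.8259     4,455.6519      13,366.9556
  3     2,437.50     2,129.8527     6,389.5581      25,558.2325
  4     2,437.50     2,036.1881     8,144.7522      40,723.7612
  5     2,437.50     1,946.6425     9,733.2125      58,399.2751
  6    27,437.50    20,948.5723   125,691.4339     879,840.0374
  Σ                 31,619.3875   156,744.9146   1,022,548.8737
P = 31,619.3875.
Convexity = Σ t(t+1)·PV / [P·(1+y)²] = 1,022,548.8737 / (31,619.3875 × 1.094116) = 29.55747.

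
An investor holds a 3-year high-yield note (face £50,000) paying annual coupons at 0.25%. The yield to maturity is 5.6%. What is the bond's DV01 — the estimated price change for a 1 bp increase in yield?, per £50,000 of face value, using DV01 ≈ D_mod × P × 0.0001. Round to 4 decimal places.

£12.1250

Periodic yield y = 0.056.
  t   CF        PV=CF/(1+0.056)^t    t·PV
  1       125.00       118.3712       118.3712
  2       125.00       112.0940       224.1879
  3    50,125.00    42,565.9795   127,697.9384
  Σ                 42,796.4446   128,040.4975
P = 42,796.4446; D_Mac = 2.99185 yrs; D_mod = 2.83319 yrs.
DV01 ≈ 2.83319 × 42,796.4446 × 0.0001 = 12.125047.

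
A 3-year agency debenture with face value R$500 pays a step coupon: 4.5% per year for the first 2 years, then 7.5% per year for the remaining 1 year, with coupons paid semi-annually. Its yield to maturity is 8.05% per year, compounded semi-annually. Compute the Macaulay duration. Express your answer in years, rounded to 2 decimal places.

Periodic yield y = 0.04025. Discount each cash flow and weight by its period:
  t   CF        PV=CF/(1+0.04025)^t    t·PV
  1        11.25        10.8147        10.8147
  2        11.25        10.3963        20.7925
  3        11.25         9.9940        29.9820
  4        11.25         9.6073        38.4292
  5        18.75        15.3926        76.9631
  6       518.75       409.3848     2,456.3091
  Σ                    465.5897     2,633.2906
Price P = Σ PV = 465.5897.
Macaulay duration = Σ(t·PV) / P = 2,633.2906 / 465.5897 = 5.65582 half-year periods.
In years: 5.65582 / 2 = 2.82791 years.

2.83 years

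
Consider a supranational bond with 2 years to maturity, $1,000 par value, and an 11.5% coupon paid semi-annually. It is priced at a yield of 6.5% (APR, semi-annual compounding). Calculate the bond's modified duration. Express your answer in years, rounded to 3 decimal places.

Periodic yield y = 0.0325. First find Macaulay duration:
  t   CF        PV=CF/(1+0.0325)^t    t·PV
  1        57.50        55.6901        55.6901
  2        57.50        53.9371       107.8742
  3        57.50        52.2393       156.7180
  4     1,057.50       930.5081     3,722.0322
  Σ                  1,092.3746     4,042.3145
P = 1,092.3746; Macaulay duration = 4,042.3145 / 1,092.3746 = 3.70048 half-year periods = 1.85024 years.
Modified duration = D_Mac / (1 + y) = 1.85024 / 1.0325 = 1.79200 years.

1.792 years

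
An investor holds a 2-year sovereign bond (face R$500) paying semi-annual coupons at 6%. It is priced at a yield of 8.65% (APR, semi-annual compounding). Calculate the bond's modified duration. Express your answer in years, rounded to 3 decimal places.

Periodic yield y = 0.04325. First find Macaulay duration:
  t   CF        PV=CF/(1+0.04325)^t    t·PV
  1        15.00        14.3781        14.3781
  2        15.00        13.7821        27.5641
  3        15.00        13.2107        39.6321
  4       515.00       434.7641     1,739.0563
  Σ                    476.1350     1,820.6307
P = 476.1350; Macaulay duration = 1,820.6307 / 476.1350 = 3.82377 half-year periods = 1.91188 years.
Modified duration = D_Mac / (1 + y) = 1.91188 / 1.04325 = 1.83262 years.

1.833 years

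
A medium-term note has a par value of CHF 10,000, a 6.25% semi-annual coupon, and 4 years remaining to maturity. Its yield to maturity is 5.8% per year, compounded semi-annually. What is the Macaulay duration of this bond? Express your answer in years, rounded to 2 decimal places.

Periodic yield y = 0.029. Discount each cash flow and weight by its period:
  t   CF        PV=CF/(1+0.029)^t    t·PV
  1       312.50       303.6929       303.6929
  2       312.50       295.1340       590.2680
  3       312.50       286.8163       860.4490
  4       312.50       278.7331     1,114.9323
  5       312.50       270.8776     1,354.3882
  6       312.50       263.2436     1,579.4614
  7       312.50       255.8247     1,790.7726
  8    10,312.50     8,204.2893    65,634.3140
  Σ                 10,158.6115    73,228.2785
Price P = Σ PV = 10,158.6115.
Macaulay duration = Σ(t·PV) / P = 73,228.2785 / 10,158.6115 = 7.20849 half-year periods.
In years: 7.20849 / 2 = 3.60425 years.

3.60 years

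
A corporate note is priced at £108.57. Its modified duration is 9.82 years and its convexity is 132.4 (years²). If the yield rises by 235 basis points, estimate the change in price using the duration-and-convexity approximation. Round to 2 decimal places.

Duration effect: -D_mod·Δy = -9.82 × (+0.0235) = -0.230770
Convexity effect: ½·C·(Δy)² = 0.5 × 132.4 × (0.0235)² = +0.03655895
ΔP/P ≈ -0.230770 + 0.03655895 = -0.19421105
ΔP ≈ 108.57 × (-0.19421105) = -21.0854936985.

-£21.09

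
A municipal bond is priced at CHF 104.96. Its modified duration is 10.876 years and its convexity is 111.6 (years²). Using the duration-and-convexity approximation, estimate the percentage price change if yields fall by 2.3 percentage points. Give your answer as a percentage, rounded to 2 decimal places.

+27.97%

Duration effect: -D_mod·Δy = -10.876 × (-0.023) = +0.250148
Convexity effect: ½·C·(Δy)² = 0.5 × 111.6 × (-0.023)² = +0.0295182
ΔP/P ≈ +0.250148 + 0.0295182 = +0.2796662
= +27.96662%.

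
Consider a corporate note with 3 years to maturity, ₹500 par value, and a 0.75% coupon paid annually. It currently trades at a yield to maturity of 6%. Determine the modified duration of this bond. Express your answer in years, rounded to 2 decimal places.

Periodic yield y = 0.06. First find Macaulay duration:
  t   CF        PV=CF/(1+0.06)^t    t·PV
  1         3.75         3.5377         3.5377
  2         3.75         3.3375         6.6750
  3       503.75       422.9582     1,268.8746
  Σ                    429.8334     1,279.0874
P = 429.8334; Macaulay duration = 1,279.0874 / 429.8334 = 2.97577 years.
Modified duration = D_Mac / (1 + y) = 2.97577 / 1.06 = 2.80733 years.

2.81 years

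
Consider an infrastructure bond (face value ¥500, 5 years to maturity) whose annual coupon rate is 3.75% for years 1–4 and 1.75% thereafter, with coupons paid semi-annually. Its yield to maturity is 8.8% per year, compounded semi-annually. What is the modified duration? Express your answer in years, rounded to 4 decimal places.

4.3524 years

Periodic yield y = 0.044. First find Macaulay duration:
  t   CF        PV=CF/(1+0.044)^t    t·PV
  1        9.375         8.9799         8.9799
  2        9.375         8.6014        17.2028
  3        9.375         8.2389        24.7167
  4        9.375         7.8917        31.5667
  5        9.375         7.5591        37.7954
  6        9.375         7.2405        43.4430
  7        9.375         6.9353        48.5474
  8        9.375         6.6430        53.1444
  9        4.375         2.9694        26.7249
  10     504.375       327.9054     3,279.0540
  Σ                    392.9647     3,571.1752
P = 392.9647; Macaulay duration = 3,571.1752 / 392.9647 = 9.08778 half-year periods = 4.54389 years.
Modified duration = D_Mac / (1 + y) = 4.54389 / 1.044 = 4.35238 years.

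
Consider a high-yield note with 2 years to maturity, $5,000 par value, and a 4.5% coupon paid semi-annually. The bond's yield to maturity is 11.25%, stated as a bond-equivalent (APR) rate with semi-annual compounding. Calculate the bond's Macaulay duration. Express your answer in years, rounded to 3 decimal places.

1.930 years

Periodic yield y = 0.05625. Discount each cash flow and weight by its period:
  t   CF        PV=CF/(1+0.05625)^t    t·PV
  1       112.50       106.5089       106.5089
  2       112.50       100.8368       201.6736
  3       112.50        95.4668       286.4004
  4     5,112.50     4,107.3947    16,429.5786
  Σ                  4,410.2071    17,024.1615
Price P = Σ PV = 4,410.2071.
Macaulay duration = Σ(t·PV) / P = 17,024.1615 / 4,410.2071 = 3.86017 half-year periods.
In years: 3.86017 / 2 = 1.93009 years.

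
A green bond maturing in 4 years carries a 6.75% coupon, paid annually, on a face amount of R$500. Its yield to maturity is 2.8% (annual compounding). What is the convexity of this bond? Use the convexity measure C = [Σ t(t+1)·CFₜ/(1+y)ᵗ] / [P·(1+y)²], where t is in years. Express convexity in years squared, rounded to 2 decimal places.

With y = 0.028:
  t   CF        PV=CF/(1+0.028)^t    t·PV        t(t+1)·PV
  1        33.75        32.8307        32.8307          65.6615
  2        33.75        31.9365        63.8730         191.6191
  3        33.75        31.0667        93.2000         372.7998
  4       533.75       477.9313     1,911.7250       9,558.6250
  Σ                    573.7652     2,101.6287      10,188.7054
P = 573.7652.
Convexity = Σ t(t+1)·PV / [P·(1+y)²] = 10,188.7054 / (573.7652 × 1.056784) = 16.80346.

16.80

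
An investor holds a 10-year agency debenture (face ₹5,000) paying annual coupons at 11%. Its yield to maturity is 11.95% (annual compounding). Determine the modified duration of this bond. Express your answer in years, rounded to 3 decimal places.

Periodic yield y = 0.1195. First find Macaulay duration:
  t   CF        PV=CF/(1+0.1195)^t    t·PV
  1       550.00       491.2908       491.2908
  2       550.00       438.8484       877.6967
  3       550.00       392.0039     1,176.0117
  4       550.00       350.1598     1,400.6392
  5       550.00       312.7823     1,563.9116
  6       550.00       279.3947     1,676.3680
  7       550.00       249.5709     1,746.9965
  8       550.00       222.9307     1,783.4457
  9       550.00       199.1342     1,792.2076
  10    5,550.00     1,794.9485    17,949.4855
  Σ                  4,731.0642    30,458.0534
P = 4,731.0642; Macaulay duration = 30,458.0534 / 4,731.0642 = 6.43789 years.
Modified duration = D_Mac / (1 + y) = 6.43789 / 1.1195 = 5.75068 years.

5.751 years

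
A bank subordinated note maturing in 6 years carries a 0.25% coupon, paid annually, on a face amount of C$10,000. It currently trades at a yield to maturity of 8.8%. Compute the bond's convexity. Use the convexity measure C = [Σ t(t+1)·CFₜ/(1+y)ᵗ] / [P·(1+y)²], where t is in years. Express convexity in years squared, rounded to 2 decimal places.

With y = 0.088:
  t   CF        PV=CF/(1+0.088)^t    t·PV        t(t+1)·PV
  1        25.00        22.9779        22.9779          45.9559
  2        25.00        21.1194        42.2389         126.7166
  3        25.00        19.4112        58.2337         232.9349
  4        25.00        17.8412        71.3649         356.8243
  5        25.00        16.3982        81.9909         491.9453
  6    10,025.00     6,043.8129    36,262.8772     253,840.1405
  Σ                  6,141.5609    36,539.6835     255,094.5175
P = 6,141.5609.
Convexity = Σ t(t+1)·PV / [P·(1+y)²] = 255,094.5175 / (6,141.5609 × 1.183744) = 35.08848.

35.09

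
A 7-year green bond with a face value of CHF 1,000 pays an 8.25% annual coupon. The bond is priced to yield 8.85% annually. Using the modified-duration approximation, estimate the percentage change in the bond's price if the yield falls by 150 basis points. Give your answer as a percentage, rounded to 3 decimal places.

+7.667%

Periodic yield y = 0.0885. Modified duration first:
  t   CF        PV=CF/(1+0.0885)^t    t·PV
  1        82.50        75.7924        75.7924
  2        82.50        69.6301       139.2602
  3        82.50        63.9689       191.9066
  4        82.50        58.7679       235.0716
  5        82.50        53.9898       269.9490
  6        82.50        49.6002       297.6011
  7     1,082.50       597.9004     4,185.3031
  Σ                    969.6497     5,394.8841
P = 969.6497; D_Mac = 5.56375 yrs; D_mod = 5.56375/(1+0.0885) = 5.11139 yrs.
ΔP/P ≈ -D_mod · Δy = -5.11139 × (-0.015) = +0.076671 = +7.6671%.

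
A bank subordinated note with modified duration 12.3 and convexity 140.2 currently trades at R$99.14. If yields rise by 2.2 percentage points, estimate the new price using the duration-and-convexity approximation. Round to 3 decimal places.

R$75.676

Duration effect: -D_mod·Δy = -12.3 × (+0.022) = -0.270600
Convexity effect: ½·C·(Δy)² = 0.5 × 140.2 × (0.022)² = +0.0339284
ΔP/P ≈ -0.270600 + 0.0339284 = -0.2366716
New price ≈ 99.14 × (1 - 0.2366716) = 75.676377576.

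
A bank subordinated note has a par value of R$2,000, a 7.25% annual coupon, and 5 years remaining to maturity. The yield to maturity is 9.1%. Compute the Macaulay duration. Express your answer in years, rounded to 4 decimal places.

4.3414 years

Periodic yield y = 0.091. Discount each cash flow and weight by its year:
  t   CF        PV=CF/(1+0.091)^t    t·PV
  1       145.00       132.9056       132.9056
  2       145.00       121.8200       243.6399
  3       145.00       111.6590       334.9770
  4       145.00       102.3456       409.3822
  5     2,145.00     1,387.7254     6,938.6271
  Σ                  1,856.4555     8,059.5319
Price P = Σ PV = 1,856.4555.
Macaulay duration = Σ(t·PV) / P = 8,059.5319 / 1,856.4555 = 4.34135 years.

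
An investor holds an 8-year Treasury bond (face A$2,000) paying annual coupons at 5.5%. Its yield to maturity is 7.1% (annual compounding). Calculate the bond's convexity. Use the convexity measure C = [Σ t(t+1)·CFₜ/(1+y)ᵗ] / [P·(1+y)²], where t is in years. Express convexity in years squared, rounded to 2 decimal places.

48.42

With y = 0.071:
  t   CF        PV=CF/(1+0.071)^t    t·PV        t(t+1)·PV
  1       110.00       102.7077       102.7077         205.4155
  2       110.00        95.8989       191.7979         575.3936
  3       110.00        89.5415       268.6244       1,074.4978
  4       110.00        83.6055       334.4220       1,672.1098
  5       110.00        78.0630       390.3151       2,341.8905
  6       110.00        72.8880       437.3278       3,061.2948
  7       110.00        68.0560       476.3920       3,811.1357
  8     2,110.00     1,218.8961     9,751.1688      87,760.5194
  Σ                  1,809.6567    11,952.7557     100,502.2571
P = 1,809.6567.
Convexity = Σ t(t+1)·PV / [P·(1+y)²] = 100,502.2571 / (1,809.6567 × 1.147041) = 48.41731.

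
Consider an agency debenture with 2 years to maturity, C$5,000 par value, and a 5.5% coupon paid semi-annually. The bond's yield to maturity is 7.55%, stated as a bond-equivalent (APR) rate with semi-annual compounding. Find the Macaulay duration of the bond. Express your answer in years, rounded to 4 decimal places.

1.9194 years

Periodic yield y = 0.03775. Discount each cash flow and weight by its period:
  t   CF        PV=CF/(1+0.03775)^t    t·PV
  1       137.50       132.4982       132.4982
  2       137.50       127.6783       255.3567
  3       137.50       123.0338       369.1014
  4     5,137.50     4,429.7668    17,719.0673
  Σ                  4,812.9772    18,476.0236
Price P = Σ PV = 4,812.9772.
Macaulay duration = Σ(t·PV) / P = 18,476.0236 / 4,812.9772 = 3.83879 half-year periods.
In years: 3.83879 / 2 = 1.91940 years.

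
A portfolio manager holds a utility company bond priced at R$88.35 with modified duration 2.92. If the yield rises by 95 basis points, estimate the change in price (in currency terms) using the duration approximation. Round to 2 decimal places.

-R$2.45

Duration approximation: ΔP/P ≈ -D_mod · Δy = -2.92 × (+0.0095) = -0.027740.
ΔP ≈ 88.35 × (-0.027740) = -2.450829.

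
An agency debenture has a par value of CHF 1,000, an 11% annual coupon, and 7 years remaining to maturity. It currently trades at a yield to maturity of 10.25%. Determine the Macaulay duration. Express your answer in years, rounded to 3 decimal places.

Periodic yield y = 0.1025. Discount each cash flow and weight by its year:
  t   CF        PV=CF/(1+0.1025)^t    t·PV
  1       110.00        99.7732        99.7732
  2       110.00        90.4973       180.9945
  3       110.00        82.0837       246.2511
  4       110.00        74.4523       297.8093
  5       110.00        67.5305       337.6523
  6       110.00        61.2521       367.5127
  7     1,110.00       560.6254     3,924.3780
  Σ                  1,036.2145     5,454.3712
Price P = Σ PV = 1,036.2145.
Macaulay duration = Σ(t·PV) / P = 5,454.3712 / 1,036.2145 = 5.26375 years.

5.264 years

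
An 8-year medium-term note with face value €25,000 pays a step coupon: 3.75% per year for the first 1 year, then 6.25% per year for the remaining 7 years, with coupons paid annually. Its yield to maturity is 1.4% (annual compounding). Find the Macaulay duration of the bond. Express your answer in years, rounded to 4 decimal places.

6.8758 years

Periodic yield y = 0.014. Discount each cash flow and weight by its year:
  t   CF        PV=CF/(1+0.014)^t    t·PV
  1       937.50       924.5562       924.5562
  2     1,562.50     1,519.6519     3,039.3038
  3     1,562.50     1,498.6705     4,496.0115
  4     1,562.50     1,477.9788     5,911.9152
  5     1,562.50     1,457.5728     7,287.8639
  6     1,562.50     1,437.4485     8,624.6910
  7     1,562.50     1,417.6021     9,923.2145
  8    26,562.50    23,766.5043   190,132.0341
  Σ                 33,499.9851   230,339.5903
Price P = Σ PV = 33,499.9851.
Macaulay duration = Σ(t·PV) / P = 230,339.5903 / 33,499.9851 = 6.87581 years.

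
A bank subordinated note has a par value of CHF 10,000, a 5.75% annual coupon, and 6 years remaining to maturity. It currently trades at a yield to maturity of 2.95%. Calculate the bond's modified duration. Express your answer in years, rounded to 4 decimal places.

5.1480 years

Periodic yield y = 0.0295. First find Macaulay duration:
  t   CF        PV=CF/(1+0.0295)^t    t·PV
  1       575.00       558.5236       558.5236
  2       575.00       542.5192     1,085.0385
  3       575.00       526.9735     1,580.9206
  4       575.00       511.8733     2,047.4930
  5       575.00       497.2057     2,486.0284
  6    10,575.00     8,882.2352    53,293.4114
  Σ                 11,519.3305    61,051.4154
P = 11,519.3305; Macaulay duration = 61,051.4154 / 11,519.3305 = 5.29991 years.
Modified duration = D_Mac / (1 + y) = 5.29991 / 1.0295 = 5.14804 years.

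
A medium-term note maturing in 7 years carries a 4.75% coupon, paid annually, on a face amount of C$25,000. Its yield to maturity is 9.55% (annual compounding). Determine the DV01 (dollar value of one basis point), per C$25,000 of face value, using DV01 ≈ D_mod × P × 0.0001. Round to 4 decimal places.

C$10.3845

Periodic yield y = 0.0955.
  t   CF        PV=CF/(1+0.0955)^t    t·PV
  1     1,187.50     1,083.9799     1,083.9799
  2     1,187.50       989.4842     1,978.9684
  3     1,187.50       903.2261     2,709.6783
  4     1,187.50       824.4875     3,297.9501
  5     1,187.50       752.6130     3,763.0649
  6     1,187.50       687.0041     4,122.0246
  7    26,187.50    13,829.5283    96,806.6980
  Σ                 19,070.3231   113,762.3642
P = 19,070.3231; D_Mac = 5.96541 yrs; D_mod = 5.44538 yrs.
DV01 ≈ 5.44538 × 19,070.3231 × 0.0001 = 10.384515.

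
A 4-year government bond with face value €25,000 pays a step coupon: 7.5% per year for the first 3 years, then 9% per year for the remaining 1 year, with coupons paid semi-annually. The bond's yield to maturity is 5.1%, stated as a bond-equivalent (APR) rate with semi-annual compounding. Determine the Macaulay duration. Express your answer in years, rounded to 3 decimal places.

Periodic yield y = 0.0255. Discount each cash flow and weight by its period:
  t   CF        PV=CF/(1+0.0255)^t    t·PV
  1       937.50       914.1882       914.1882
  2       937.50       891.4561     1,782.9121
  3       937.50       869.2892     2,607.8676
  4       937.50       847.6735     3,390.6941
  5       937.50       826.5953     4,132.9767
  6       937.50       806.0413     4,836.2477
  7     1,125.00       943.1980     6,602.3860
  8    26,125.00    21,358.5114   170,868.0914
  Σ                 27,456.9530   195,135.3639
Price P = Σ PV = 27,456.9530.
Macaulay duration = Σ(t·PV) / P = 195,135.3639 / 27,456.9530 = 7.10696 half-year periods.
In years: 7.10696 / 2 = 3.55348 years.

3.553 years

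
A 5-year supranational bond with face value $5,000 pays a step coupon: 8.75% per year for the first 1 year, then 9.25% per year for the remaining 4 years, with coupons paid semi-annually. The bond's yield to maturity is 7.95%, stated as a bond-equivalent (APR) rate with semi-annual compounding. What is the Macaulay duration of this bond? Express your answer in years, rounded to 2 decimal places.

Periodic yield y = 0.03975. Discount each cash flow and weight by its period:
  t   CF        PV=CF/(1+0.03975)^t    t·PV
  1       218.75       210.3871       210.3871
  2       218.75       202.3439       404.6879
  3       231.25       205.7287       617.1862
  4       231.25       197.8637       791.4546
  5       231.25       190.2993       951.4963
  6       231.25       183.0241     1,098.1443
  7       231.25       176.0270     1,232.1889
  8       231.25       169.2974     1,354.3793
  9       231.25       162.8251     1,465.4260
  10    5,231.25     3,542.5516    35,425.5160
  Σ                  5,240.3479    43,550.8665
Price P = Σ PV = 5,240.3479.
Macaulay duration = Σ(t·PV) / P = 43,550.8665 / 5,240.3479 = 8.31068 half-year periods.
In years: 8.31068 / 2 = 4.15534 years.

4.16 years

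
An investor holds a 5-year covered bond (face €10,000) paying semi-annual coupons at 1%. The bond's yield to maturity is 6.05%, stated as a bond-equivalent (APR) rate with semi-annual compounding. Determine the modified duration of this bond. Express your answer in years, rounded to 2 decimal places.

4.73 years

Periodic yield y = 0.03025. First find Macaulay duration:
  t   CF        PV=CF/(1+0.03025)^t    t·PV
  1        50.00        48.5319        48.5319
  2        50.00        47.1069        94.2139
  3        50.00        45.7238       137.1713
  4        50.00        44.3812       177.5250
  5        50.00        43.0781       215.3907
  6        50.00        41.8133       250.8797
  7        50.00        40.5856       284.0990
  8        50.00        39.3939       315.1512
  9        50.00        38.2372       344.1350
  10   10,050.00     7,460.0172    74,600.1722
  Σ                  7,848.8692    76,467.2699
P = 7,848.8692; Macaulay duration = 76,467.2699 / 7,848.8692 = 9.74246 half-year periods = 4.87123 years.
Modified duration = D_Mac / (1 + y) = 4.87123 / 1.03025 = 4.72820 years.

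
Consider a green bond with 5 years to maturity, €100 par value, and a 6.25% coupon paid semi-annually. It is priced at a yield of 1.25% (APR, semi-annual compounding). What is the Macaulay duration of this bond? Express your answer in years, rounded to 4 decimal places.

4.4464 years

Periodic yield y = 0.00625. Discount each cash flow and weight by its period:
  t   CF        PV=CF/(1+0.00625)^t    t·PV
  1        3.125         3.1056         3.1056
  2        3.125         3.0863         6.1726
  3        3.125         3.0671         9.2014
  4        3.125         3.0481        12.1923
  5        3.125         3.0291        15.1457
  6        3.125         3.0103        18.0620
  7        3.125         2.9916        20.9415
  8        3.125         2.9731        23.7844
  9        3.125         2.9546        26.5913
  10     103.125        96.8958       968.9582
  Σ                    124.1617     1,104.1550
Price P = Σ PV = 124.1617.
Macaulay duration = Σ(t·PV) / P = 1,104.1550 / 124.1617 = 8.89288 half-year periods.
In years: 8.89288 / 2 = 4.44644 years.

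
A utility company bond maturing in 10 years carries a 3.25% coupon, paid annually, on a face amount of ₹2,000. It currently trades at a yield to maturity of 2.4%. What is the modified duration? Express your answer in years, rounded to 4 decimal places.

Periodic yield y = 0.024. First find Macaulay duration:
  t   CF        PV=CF/(1+0.024)^t    t·PV
  1        65.00        63.4766        63.4766
  2        65.00        61.9888       123.9777
  3        65.00        60.5360       181.6079
  4        65.00        59.1172       236.4686
  5        65.00        57.7316       288.6580
  6        65.00        56.3785       338.2711
  7        65.00        55.0571       385.4000
  8        65.00        53.7667       430.1339
  9        65.00        52.5066       472.5592
  10    2,065.00     1,628.9978    16,289.9777
  Σ                  2,149.5569    18,810.5307
P = 2,149.5569; Macaulay duration = 18,810.5307 / 2,149.5569 = 8.75089 years.
Modified duration = D_Mac / (1 + y) = 8.75089 / 1.024 = 8.54579 years.

8.5458 years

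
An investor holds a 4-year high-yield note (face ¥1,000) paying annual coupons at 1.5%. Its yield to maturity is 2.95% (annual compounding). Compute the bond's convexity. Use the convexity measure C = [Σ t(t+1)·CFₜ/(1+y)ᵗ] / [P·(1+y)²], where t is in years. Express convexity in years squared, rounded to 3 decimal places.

18.301

With y = 0.0295:
  t   CF        PV=CF/(1+0.0295)^t    t·PV        t(t+1)·PV
  1        15.00        14.5702        14.5702          29.1404
  2        15.00        14.1527        28.3054          84.9161
  3        15.00        13.7471        41.2414         164.9656
  4     1,015.00       903.5676     3,614.2703      18,071.3515
  Σ                    946.0376     3,698.3872      18,350.3736
P = 946.0376.
Convexity = Σ t(t+1)·PV / [P·(1+y)²] = 18,350.3736 / (946.0376 × 1.059870) = 18.30138.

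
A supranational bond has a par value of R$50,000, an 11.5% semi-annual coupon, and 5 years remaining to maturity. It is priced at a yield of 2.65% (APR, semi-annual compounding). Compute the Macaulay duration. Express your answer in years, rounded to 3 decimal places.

Periodic yield y = 0.01325. Discount each cash flow and weight by its period:
  t   CF        PV=CF/(1+0.01325)^t    t·PV
  1     2,875.00     2,837.4044     2,837.4044
  2     2,875.00     2,800.3004     5,600.6008
  3     2,875.00     2,763.6816     8,291.0449
  4     2,875.00     2,727.5417    10,910.1668
  5     2,875.00     2,691.8744    13,459.3718
  6     2,875.00     2,656.6734    15,940.0407
  7     2,875.00     2,621.9328    18,353.5298
  8     2,875.00     2,587.6465    20,701.1721
  9     2,875.00     2,553.8086    22,984.2770
  10   52,875.00    46,353.6840   463,536.8405
  Σ                 70,594.5479   582,614.4489
Price P = Σ PV = 70,594.5479.
Macaulay duration = Σ(t·PV) / P = 582,614.4489 / 70,594.5479 = 8.25297 half-year periods.
In years: 8.25297 / 2 = 4.12648 years.

4.126 years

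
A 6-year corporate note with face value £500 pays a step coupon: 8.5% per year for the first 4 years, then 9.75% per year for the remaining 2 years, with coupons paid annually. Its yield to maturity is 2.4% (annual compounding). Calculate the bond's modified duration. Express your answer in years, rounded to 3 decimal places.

4.984 years

Periodic yield y = 0.024. First find Macaulay duration:
  t   CF        PV=CF/(1+0.024)^t    t·PV
  1        42.50        41.5039        41.5039
  2        42.50        40.5312        81.0623
  3        42.50        39.5812       118.7436
  4        42.50        38.6535       154.6141
  5        48.75        43.2987       216.4935
  6       548.75       475.9648     2,855.7885
  Σ                    679.5333     3,468.2060
P = 679.5333; Macaulay duration = 3,468.2060 / 679.5333 = 5.10381 years.
Modified duration = D_Mac / (1 + y) = 5.10381 / 1.024 = 4.98419 years.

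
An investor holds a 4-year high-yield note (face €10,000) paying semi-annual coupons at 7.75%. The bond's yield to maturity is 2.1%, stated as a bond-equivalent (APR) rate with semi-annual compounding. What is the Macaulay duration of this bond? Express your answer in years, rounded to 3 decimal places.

3.567 years

Periodic yield y = 0.0105. Discount each cash flow and weight by its period:
  t   CF        PV=CF/(1+0.0105)^t    t·PV
  1       387.50       383.4735       383.4735
  2       387.50       379.4889       758.9778
  3       387.50       375.5457     1,126.6370
  4       387.50       371.6434     1,486.5736
  5       387.50       367.7817     1,838.9085
  6       387.50       363.9601     2,183.7607
  7       387.50       360.1782     2,521.2477
  8    10,387.50     9,554.7756    76,438.2052
  Σ                 12,156.8472    86,737.7841
Price P = Σ PV = 12,156.8472.
Macaulay duration = Σ(t·PV) / P = 86,737.7841 / 12,156.8472 = 7.13489 half-year periods.
In years: 7.13489 / 2 = 3.56745 years.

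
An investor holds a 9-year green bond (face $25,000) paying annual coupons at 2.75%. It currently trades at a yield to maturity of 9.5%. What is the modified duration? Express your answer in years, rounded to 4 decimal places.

Periodic yield y = 0.095. First find Macaulay duration:
  t   CF        PV=CF/(1+0.095)^t    t·PV
  1       687.50       627.8539       627.8539
  2       687.50       573.3825     1,146.7651
  3       687.50       523.6370     1,570.9111
  4       687.50       478.2073     1,912.8293
  5       687.50       436.7190     2,183.5951
  6       687.50       398.8302     2,392.9809
  7       687.50       364.2285     2,549.5992
  8       687.50       332.6287     2,661.0298
  9    25,687.50    11,349.9714   102,149.7425
  Σ                 15,085.4585   117,195.3068
P = 15,085.4585; Macaulay duration = 117,195.3068 / 15,085.4585 = 7.76876 years.
Modified duration = D_Mac / (1 + y) = 7.76876 / 1.095 = 7.09476 years.

7.0948 years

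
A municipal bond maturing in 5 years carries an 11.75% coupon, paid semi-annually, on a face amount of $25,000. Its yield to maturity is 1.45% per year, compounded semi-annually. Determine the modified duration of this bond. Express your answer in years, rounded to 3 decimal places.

Periodic yield y = 0.00725. First find Macaulay duration:
  t   CF        PV=CF/(1+0.00725)^t    t·PV
  1     1,468.75     1,458.1782     1,458.1782
  2     1,468.75     1,447.6825     2,895.3650
  3     1,468.75     1,437.2624     4,311.7871
  4     1,468.75     1,426.9172     5,707.6688
  5     1,468.75     1,416.6465     7,083.2326
  6     1,468.75     1,406.4498     8,438.6986
  7     1,468.75     1,396.3264     9,774.2848
  8     1,468.75     1,386.2759    11,090.2071
  9     1,468.75     1,376.2977    12,386.6796
  10   26,468.75    24,624.1173   246,241.1731
  Σ                 37,376.1539   309,387.2749
P = 37,376.1539; Macaulay duration = 309,387.2749 / 37,376.1539 = 8.27766 half-year periods = 4.13883 years.
Modified duration = D_Mac / (1 + y) = 4.13883 / 1.00725 = 4.10904 years.

4.109 years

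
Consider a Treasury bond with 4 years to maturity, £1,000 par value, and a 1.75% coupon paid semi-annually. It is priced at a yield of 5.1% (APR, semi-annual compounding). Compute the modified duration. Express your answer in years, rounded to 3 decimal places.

Periodic yield y = 0.0255. First find Macaulay duration:
  t   CF        PV=CF/(1+0.0255)^t    t·PV
  1         8.75         8.5324         8.5324
  2         8.75         8.3203        16.6405
  3         8.75         8.1134        24.3401
  4         8.75         7.9116        31.6465
  5         8.75         7.7149        38.5744
  6         8.75         7.5231        45.1383
  7         8.75         7.3360        51.3519
  8     1,008.75       824.7042     6,597.6340
  Σ                    880.1558     6,813.8581
P = 880.1558; Macaulay duration = 6,813.8581 / 880.1558 = 7.74165 half-year periods = 3.87082 years.
Modified duration = D_Mac / (1 + y) = 3.87082 / 1.0255 = 3.77457 years.

3.775 years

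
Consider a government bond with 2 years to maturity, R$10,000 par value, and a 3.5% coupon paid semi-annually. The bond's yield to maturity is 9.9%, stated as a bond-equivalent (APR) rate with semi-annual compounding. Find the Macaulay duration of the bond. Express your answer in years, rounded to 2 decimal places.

1.95 years

Periodic yield y = 0.0495. Discount each cash flow and weight by its period:
  t   CF        PV=CF/(1+0.0495)^t    t·PV
  1       175.00       166.7461       166.7461
  2       175.00       158.8814       317.7629
  3       175.00       151.3877       454.1632
  4    10,175.00     8,386.9614    33,547.8458
  Σ                  8,863.9767    34,486.5179
Price P = Σ PV = 8,863.9767.
Macaulay duration = Σ(t·PV) / P = 34,486.5179 / 8,863.9767 = 3.89064 half-year periods.
In years: 3.89064 / 2 = 1.94532 years.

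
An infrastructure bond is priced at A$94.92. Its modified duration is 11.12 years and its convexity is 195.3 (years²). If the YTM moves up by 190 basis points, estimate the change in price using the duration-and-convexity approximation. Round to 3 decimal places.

-A$16.709

Duration effect: -D_mod·Δy = -11.12 × (+0.019) = -0.211280
Convexity effect: ½·C·(Δy)² = 0.5 × 195.3 × (0.019)² = +0.03525165
ΔP/P ≈ -0.211280 + 0.03525165 = -0.17602835
ΔP ≈ 94.92 × (-0.17602835) = -16.708610982.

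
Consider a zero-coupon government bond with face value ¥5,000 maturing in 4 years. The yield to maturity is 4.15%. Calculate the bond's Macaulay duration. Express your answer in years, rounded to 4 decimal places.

4.0000 years

A zero-coupon bond has a single cash flow at maturity, so its Macaulay duration equals its maturity: 4 years.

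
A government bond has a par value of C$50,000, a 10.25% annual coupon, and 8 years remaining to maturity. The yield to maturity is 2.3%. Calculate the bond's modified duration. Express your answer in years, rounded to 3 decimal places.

6.155 years

Periodic yield y = 0.023. First find Macaulay duration:
  t   CF        PV=CF/(1+0.023)^t    t·PV
  1     5,125.00     5,009.7752     5,009.7752
  2     5,125.00     4,897.1409     9,794.2819
  3     5,125.00     4,787.0390    14,361.1171
  4     5,125.00     4,679.4125    18,717.6502
  5     5,125.00     4,574.2058    22,871.0290
  6     5,125.00     4,471.3644    26,828.1866
  7     5,125.00     4,370.8352    30,595.8465
  8    55,125.00    45,956.1388   367,649.1107
  Σ                 78,745.9120   495,826.9971
P = 78,745.9120; Macaulay duration = 495,826.9971 / 78,745.9120 = 6.29654 years.
Modified duration = D_Mac / (1 + y) = 6.29654 / 1.023 = 6.15498 years.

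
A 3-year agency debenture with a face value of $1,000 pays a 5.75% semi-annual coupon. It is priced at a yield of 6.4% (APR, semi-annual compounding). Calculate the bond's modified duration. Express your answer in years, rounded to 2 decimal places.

Periodic yield y = 0.032. First find Macaulay duration:
  t   CF        PV=CF/(1+0.032)^t    t·PV
  1        28.75        27.8585        27.8585
  2        28.75        26.9947        53.9894
  3        28.75        26.1577        78.4730
  4        28.75        25.3466       101.3862
  5        28.75        24.5606       122.8031
  6     1,028.75       851.5922     5,109.5531
  Σ                    982.5102     5,494.0633
P = 982.5102; Macaulay duration = 5,494.0633 / 982.5102 = 5.59186 half-year periods = 2.79593 years.
Modified duration = D_Mac / (1 + y) = 2.79593 / 1.032 = 2.70924 years.

2.71 years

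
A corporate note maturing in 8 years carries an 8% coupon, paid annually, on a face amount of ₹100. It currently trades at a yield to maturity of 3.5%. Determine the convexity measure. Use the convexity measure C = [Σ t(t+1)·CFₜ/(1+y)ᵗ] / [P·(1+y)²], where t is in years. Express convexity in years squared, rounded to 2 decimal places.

50.04

With y = 0.035:
  t   CF        PV=CF/(1+0.035)^t    t·PV        t(t+1)·PV
  1         8.00         7.7295         7.7295          15.4589
  2         8.00         7.4681        14.9362          44.8085
  3         8.00         7.2155        21.6466          86.5865
  4         8.00         6.9715        27.8862         139.4308
  5         8.00         6.7358        33.6789         202.0736
  6         8.00         6.5080        39.0480         273.3362
  7         8.00         6.2879        44.0155         352.1240
  8       108.00        82.0164       656.1316       5,905.1843
  Σ                    130.9328       845.0725       7,019.0027
P = 130.9328.
Convexity = Σ t(t+1)·PV / [P·(1+y)²] = 7,019.0027 / (130.9328 × 1.071225) = 50.04334.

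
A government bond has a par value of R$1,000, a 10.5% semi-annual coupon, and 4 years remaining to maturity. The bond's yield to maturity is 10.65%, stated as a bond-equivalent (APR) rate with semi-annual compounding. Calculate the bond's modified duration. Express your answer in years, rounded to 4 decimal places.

Periodic yield y = 0.05325. First find Macaulay duration:
  t   CF        PV=CF/(1+0.05325)^t    t·PV
  1        52.50        49.8457        49.8457
  2        52.50        47.3256        94.6513
  3        52.50        44.9329       134.7988
  4        52.50        42.6612       170.6449
  5        52.50        40.5044       202.5219
  6        52.50        38.4566       230.7394
  7        52.50        36.5123       255.5860
  8     1,052.50       694.9769     5,559.8151
  Σ                    995.2156     6,698.6031
P = 995.2156; Macaulay duration = 6,698.6031 / 995.2156 = 6.73081 half-year periods = 3.36540 years.
Modified duration = D_Mac / (1 + y) = 3.36540 / 1.05325 = 3.19526 years.

3.1953 years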